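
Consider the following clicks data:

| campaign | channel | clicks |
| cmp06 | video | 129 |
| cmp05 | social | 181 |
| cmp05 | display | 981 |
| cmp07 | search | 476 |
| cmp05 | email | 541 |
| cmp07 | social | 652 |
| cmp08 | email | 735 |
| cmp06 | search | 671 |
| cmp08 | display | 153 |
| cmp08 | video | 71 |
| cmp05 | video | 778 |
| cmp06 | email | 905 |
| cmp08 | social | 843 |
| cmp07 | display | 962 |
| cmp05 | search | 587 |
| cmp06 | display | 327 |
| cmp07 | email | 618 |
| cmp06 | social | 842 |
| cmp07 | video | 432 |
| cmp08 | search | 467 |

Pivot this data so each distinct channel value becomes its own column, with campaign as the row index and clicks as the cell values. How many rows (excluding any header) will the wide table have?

4

4 distinct campaign values → 4 rows.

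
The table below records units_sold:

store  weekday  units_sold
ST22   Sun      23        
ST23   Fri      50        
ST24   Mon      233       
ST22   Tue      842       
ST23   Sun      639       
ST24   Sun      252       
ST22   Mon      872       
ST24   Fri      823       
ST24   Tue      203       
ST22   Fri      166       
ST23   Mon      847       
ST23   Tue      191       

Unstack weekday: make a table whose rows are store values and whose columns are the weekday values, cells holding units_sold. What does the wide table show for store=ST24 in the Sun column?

252

Wide layout: rows indexed by store, columns are the 4 distinct weekday values (Sun, Fri, Mon, Tue).
Cell (store=ST24, weekday=Sun) draws from the long row where store=ST24 and weekday=Sun, which has units_sold=252.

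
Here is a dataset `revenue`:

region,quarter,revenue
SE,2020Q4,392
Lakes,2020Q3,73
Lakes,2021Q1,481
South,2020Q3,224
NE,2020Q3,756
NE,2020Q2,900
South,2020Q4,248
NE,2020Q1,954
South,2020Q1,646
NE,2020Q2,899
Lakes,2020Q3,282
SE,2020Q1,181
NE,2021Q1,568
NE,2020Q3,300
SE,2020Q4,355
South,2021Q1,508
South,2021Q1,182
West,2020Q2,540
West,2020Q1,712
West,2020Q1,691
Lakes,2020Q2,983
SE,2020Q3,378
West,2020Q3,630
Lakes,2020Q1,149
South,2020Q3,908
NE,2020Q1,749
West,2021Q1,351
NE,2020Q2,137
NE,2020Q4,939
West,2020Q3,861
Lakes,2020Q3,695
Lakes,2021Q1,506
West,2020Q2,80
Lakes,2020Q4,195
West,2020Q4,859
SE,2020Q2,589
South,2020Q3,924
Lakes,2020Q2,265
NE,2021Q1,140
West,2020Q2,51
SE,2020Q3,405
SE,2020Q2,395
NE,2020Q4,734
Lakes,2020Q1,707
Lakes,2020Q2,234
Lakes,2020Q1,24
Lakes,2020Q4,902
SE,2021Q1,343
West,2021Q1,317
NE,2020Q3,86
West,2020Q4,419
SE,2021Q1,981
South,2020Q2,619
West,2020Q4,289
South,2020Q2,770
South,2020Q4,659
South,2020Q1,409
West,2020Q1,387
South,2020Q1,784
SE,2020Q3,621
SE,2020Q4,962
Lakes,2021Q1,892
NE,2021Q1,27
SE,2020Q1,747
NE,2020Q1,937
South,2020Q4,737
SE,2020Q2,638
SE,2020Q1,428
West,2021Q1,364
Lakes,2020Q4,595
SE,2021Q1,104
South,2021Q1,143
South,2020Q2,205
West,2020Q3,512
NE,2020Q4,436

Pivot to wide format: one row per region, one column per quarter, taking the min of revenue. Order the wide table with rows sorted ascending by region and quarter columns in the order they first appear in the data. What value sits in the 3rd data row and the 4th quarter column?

395

With rows sorted ascending by region, row 3 is region=SE. quarter columns in first-appearance order: 2020Q4, 2020Q3, 2021Q1, 2020Q2, 2020Q1; column 4 is 2020Q2.
Long rows with region=SE, quarter=2020Q2: min(589, 395, 638) = 395.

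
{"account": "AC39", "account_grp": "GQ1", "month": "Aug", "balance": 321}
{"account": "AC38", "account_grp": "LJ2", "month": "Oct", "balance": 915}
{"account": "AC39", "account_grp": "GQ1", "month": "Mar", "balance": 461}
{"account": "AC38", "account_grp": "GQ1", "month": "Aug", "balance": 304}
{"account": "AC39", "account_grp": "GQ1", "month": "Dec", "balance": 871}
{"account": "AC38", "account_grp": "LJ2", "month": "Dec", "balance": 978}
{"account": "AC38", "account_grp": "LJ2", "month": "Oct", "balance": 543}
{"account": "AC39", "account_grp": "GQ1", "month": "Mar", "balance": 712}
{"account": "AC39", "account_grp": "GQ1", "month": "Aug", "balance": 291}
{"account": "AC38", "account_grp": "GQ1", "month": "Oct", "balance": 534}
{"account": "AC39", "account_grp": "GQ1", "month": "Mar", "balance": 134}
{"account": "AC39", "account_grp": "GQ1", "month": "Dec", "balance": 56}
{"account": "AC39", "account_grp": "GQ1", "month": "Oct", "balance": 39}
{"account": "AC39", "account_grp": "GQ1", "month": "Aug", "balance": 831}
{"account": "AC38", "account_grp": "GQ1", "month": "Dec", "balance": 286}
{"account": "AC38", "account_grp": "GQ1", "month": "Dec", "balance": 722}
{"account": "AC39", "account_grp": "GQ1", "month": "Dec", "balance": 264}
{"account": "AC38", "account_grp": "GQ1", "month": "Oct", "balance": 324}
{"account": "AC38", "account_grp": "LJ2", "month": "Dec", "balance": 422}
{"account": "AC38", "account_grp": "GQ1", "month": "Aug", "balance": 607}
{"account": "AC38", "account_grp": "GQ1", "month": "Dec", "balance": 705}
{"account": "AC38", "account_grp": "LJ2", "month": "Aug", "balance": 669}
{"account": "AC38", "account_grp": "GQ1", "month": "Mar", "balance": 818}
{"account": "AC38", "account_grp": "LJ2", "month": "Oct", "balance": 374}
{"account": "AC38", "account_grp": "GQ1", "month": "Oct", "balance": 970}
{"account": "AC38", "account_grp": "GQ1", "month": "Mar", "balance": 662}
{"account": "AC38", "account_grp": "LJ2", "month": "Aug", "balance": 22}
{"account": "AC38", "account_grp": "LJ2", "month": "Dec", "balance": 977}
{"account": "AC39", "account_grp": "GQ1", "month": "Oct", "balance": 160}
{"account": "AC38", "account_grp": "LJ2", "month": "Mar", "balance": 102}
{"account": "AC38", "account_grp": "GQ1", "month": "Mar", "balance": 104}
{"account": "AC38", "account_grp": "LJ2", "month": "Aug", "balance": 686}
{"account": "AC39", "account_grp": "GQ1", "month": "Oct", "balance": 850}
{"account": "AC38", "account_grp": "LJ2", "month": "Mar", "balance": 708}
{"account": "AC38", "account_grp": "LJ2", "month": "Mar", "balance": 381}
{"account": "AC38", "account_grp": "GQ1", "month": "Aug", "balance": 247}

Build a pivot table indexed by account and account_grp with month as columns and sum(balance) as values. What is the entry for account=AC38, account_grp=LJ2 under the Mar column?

Rows with account=AC38, account_grp=LJ2 and month=Mar: balance values are 102, 708, 381.
102 + 708 + 381 = 1191.

1191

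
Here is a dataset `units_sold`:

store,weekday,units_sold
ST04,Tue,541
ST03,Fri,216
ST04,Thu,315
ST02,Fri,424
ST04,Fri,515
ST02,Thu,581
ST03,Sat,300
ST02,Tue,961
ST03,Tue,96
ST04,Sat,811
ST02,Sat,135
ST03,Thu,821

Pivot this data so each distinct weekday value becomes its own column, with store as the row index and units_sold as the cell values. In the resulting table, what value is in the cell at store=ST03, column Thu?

Wide layout: rows indexed by store, columns are the 4 distinct weekday values (Tue, Fri, Thu, Sat).
Cell (store=ST03, weekday=Thu) draws from the long row where store=ST03 and weekday=Thu, which has units_sold=821.

821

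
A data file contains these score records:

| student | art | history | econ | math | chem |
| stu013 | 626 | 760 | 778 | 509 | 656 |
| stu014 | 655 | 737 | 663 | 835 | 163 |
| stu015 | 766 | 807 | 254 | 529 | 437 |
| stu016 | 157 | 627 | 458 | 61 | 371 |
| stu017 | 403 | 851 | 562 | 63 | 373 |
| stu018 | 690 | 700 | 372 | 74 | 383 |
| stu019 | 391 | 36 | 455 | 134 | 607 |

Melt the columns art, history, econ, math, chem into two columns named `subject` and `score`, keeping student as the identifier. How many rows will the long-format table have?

35

7 student values × 5 melted columns = 35 rows.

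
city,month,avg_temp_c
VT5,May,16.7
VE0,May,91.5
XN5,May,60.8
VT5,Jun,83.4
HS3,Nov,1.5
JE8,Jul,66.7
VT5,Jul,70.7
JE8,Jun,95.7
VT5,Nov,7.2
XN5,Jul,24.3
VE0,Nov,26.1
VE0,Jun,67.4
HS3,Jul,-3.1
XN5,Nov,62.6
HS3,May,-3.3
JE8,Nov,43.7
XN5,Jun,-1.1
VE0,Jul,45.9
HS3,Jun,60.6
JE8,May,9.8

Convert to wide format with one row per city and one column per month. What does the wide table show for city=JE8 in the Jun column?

Wide layout: rows indexed by city, columns are the 4 distinct month values (May, Jun, Nov, Jul).
Cell (city=JE8, month=Jun) draws from the long row where city=JE8 and month=Jun, which has avg_temp_c=95.7.

95.7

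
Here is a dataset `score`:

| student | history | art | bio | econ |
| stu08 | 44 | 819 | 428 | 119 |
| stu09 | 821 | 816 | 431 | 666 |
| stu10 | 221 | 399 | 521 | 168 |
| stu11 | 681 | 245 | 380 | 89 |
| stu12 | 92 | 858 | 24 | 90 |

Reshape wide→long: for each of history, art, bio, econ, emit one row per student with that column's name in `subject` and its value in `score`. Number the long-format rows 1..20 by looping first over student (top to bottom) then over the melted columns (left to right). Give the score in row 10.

20 rows total (5 × 4). Row 10: index ⌊(10-1)/4⌋ = 2 into student → stu10; (10-1) mod 4 = 1 into the melted columns → art.
So row 10 is (stu10, art, 399); score = 399.

399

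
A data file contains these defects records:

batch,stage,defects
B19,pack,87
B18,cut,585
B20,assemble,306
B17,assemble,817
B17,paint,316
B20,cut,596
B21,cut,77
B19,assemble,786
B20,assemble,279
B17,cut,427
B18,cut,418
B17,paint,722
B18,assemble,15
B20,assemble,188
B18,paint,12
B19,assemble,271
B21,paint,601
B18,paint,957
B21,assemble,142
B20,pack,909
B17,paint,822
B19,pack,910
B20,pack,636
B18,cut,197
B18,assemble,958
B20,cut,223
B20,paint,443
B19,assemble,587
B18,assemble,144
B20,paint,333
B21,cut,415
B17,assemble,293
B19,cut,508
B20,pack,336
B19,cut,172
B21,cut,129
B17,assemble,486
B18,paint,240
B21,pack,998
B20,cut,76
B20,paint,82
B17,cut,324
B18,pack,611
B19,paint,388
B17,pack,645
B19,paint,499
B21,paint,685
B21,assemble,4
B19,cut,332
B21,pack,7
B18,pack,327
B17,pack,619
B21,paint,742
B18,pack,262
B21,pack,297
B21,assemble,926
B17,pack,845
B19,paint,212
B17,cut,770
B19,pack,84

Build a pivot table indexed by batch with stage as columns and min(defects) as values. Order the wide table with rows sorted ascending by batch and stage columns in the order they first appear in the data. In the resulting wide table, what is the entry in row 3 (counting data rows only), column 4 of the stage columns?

212

With rows sorted ascending by batch, row 3 is batch=B19. stage columns in first-appearance order: pack, cut, assemble, paint; column 4 is paint.
Long rows with batch=B19, stage=paint: min(388, 499, 212) = 212.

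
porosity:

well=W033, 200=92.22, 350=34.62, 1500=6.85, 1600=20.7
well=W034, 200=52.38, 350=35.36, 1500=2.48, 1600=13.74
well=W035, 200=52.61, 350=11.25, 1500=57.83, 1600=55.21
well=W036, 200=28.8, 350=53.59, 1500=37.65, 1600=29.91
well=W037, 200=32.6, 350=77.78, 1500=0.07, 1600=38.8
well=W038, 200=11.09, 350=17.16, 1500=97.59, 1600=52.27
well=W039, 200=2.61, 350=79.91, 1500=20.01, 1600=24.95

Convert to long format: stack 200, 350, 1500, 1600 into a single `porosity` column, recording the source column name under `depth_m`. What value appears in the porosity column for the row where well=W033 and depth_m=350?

34.62

Unpivoting turns each (well, wide-column) pair into one long row.
The wide cell at row W033, column 350 holds 34.62, so the long row (W033, 350) has porosity=34.62.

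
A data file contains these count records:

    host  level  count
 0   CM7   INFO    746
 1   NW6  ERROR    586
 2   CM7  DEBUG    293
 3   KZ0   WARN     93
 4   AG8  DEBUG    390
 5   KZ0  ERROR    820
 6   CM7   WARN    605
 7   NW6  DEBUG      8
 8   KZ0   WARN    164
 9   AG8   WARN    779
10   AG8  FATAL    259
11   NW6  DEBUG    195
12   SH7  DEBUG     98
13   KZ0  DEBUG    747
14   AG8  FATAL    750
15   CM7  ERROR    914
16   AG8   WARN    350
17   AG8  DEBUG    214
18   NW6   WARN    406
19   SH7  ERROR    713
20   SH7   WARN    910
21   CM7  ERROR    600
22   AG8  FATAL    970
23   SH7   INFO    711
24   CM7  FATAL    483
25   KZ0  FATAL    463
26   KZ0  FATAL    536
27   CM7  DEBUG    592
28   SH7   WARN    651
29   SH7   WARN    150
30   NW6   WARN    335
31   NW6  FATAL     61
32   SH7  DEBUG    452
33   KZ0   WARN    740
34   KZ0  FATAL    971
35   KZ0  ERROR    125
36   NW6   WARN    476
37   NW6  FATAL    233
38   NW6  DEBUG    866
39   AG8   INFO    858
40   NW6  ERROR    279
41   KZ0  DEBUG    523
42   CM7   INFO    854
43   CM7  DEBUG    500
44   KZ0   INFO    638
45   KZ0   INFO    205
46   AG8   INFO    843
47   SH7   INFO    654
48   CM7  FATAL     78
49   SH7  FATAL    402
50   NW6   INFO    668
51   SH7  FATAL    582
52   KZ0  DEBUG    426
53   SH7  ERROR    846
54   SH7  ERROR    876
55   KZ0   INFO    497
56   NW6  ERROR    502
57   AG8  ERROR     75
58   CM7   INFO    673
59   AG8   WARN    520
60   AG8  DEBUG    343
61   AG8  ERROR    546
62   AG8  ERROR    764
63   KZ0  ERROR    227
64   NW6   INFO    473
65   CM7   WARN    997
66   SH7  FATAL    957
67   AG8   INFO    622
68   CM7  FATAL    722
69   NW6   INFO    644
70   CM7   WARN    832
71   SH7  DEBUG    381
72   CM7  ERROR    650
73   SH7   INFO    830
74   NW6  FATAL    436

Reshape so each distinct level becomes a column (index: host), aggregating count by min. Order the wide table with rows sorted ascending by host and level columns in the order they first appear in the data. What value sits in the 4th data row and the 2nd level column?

With rows sorted ascending by host, row 4 is host=NW6. level columns in first-appearance order: INFO, ERROR, DEBUG, WARN, FATAL; column 2 is ERROR.
Long rows with host=NW6, level=ERROR: min(586, 279, 502) = 279.

279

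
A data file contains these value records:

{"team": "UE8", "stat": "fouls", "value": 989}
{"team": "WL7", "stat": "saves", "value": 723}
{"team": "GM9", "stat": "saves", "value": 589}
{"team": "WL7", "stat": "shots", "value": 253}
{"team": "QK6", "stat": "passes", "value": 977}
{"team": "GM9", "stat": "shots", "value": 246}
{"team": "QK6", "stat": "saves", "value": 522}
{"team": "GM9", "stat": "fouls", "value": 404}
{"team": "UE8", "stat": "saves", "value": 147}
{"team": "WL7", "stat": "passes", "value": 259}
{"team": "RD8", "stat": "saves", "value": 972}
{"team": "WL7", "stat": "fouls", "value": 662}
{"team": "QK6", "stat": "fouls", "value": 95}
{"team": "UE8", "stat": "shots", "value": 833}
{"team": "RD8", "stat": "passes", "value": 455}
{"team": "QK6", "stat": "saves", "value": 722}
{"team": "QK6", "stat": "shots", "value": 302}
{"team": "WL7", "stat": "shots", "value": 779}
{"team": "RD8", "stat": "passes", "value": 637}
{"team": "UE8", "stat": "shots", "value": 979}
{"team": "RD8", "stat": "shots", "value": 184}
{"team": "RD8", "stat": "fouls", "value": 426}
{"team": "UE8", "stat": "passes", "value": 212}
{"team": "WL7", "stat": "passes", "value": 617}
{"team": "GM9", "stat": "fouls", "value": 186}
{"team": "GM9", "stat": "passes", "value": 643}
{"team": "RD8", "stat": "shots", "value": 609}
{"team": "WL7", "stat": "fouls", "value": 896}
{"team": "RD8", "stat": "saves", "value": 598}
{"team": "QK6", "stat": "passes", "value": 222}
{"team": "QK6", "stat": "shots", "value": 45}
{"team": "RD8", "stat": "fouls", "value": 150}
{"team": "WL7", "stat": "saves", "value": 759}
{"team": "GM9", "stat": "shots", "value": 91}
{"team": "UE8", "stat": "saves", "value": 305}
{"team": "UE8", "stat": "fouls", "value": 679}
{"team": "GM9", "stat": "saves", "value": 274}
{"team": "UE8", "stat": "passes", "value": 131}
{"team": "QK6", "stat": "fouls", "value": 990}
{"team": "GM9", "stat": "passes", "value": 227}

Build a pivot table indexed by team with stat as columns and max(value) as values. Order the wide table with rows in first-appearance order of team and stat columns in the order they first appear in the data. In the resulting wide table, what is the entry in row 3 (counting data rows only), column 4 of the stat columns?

With rows in first-appearance order of team, row 3 is team=GM9. stat columns in first-appearance order: fouls, saves, shots, passes; column 4 is passes.
Long rows with team=GM9, stat=passes: max(643, 227) = 643.

643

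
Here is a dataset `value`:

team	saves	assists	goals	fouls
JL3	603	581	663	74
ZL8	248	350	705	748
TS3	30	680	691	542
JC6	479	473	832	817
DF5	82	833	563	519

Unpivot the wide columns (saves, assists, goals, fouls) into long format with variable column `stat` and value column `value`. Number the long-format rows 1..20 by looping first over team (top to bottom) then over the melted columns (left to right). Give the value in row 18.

833

20 rows total (5 × 4). Row 18: index ⌊(18-1)/4⌋ = 4 into team → DF5; (18-1) mod 4 = 1 into the melted columns → assists.
So row 18 is (DF5, assists, 833); value = 833.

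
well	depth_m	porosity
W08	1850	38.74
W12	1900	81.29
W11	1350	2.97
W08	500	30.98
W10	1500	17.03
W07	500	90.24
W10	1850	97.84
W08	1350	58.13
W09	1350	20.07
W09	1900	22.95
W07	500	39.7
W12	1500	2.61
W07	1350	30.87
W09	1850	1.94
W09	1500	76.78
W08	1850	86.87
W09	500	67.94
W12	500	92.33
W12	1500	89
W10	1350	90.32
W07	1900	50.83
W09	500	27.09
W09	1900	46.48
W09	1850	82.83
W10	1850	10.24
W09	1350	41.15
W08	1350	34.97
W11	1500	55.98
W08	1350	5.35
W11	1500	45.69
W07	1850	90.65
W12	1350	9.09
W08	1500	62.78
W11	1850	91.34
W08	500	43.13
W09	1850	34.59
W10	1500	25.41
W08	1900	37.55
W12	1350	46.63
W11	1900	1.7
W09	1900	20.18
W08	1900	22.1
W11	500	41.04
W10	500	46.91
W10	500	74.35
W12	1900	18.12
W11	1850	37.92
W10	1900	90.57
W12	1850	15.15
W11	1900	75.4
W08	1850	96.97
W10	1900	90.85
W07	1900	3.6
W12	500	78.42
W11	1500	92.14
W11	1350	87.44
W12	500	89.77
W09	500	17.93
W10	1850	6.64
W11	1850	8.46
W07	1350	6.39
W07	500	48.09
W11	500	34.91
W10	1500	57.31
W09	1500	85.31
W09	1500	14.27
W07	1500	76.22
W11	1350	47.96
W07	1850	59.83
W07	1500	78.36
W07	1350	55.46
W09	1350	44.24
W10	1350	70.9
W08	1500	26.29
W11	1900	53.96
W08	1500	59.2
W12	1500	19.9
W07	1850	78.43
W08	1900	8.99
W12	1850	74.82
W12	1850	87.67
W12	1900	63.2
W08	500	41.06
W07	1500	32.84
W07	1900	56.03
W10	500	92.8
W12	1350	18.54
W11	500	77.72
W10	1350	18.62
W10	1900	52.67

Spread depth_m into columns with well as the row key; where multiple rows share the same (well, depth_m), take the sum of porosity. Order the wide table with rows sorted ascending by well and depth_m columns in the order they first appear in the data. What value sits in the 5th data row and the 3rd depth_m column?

138.37

With rows sorted ascending by well, row 5 is well=W11. depth_m columns in first-appearance order: 1850, 1900, 1350, 500, 1500; column 3 is 1350.
Long rows with well=W11, depth_m=1350: 2.97 + 87.44 + 47.96 = 138.37.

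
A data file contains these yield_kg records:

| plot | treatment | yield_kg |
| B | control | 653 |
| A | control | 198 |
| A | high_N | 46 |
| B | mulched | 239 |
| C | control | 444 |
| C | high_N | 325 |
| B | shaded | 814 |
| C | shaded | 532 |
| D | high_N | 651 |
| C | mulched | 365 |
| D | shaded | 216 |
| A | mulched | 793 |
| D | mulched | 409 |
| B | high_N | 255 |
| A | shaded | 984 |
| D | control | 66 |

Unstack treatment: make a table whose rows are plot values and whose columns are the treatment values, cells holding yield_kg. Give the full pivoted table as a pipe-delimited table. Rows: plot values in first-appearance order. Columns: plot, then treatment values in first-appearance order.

Columns: plot plus the 4 distinct treatment values (control, high_N, mulched, shaded).
For example, row B column control takes yield_kg=653 from the long row (B, control).

| plot | control | high_N | mulched | shaded |
| B | 653 | 255 | 239 | 814 |
| A | 198 | 46 | 793 | 984 |
| C | 444 | 325 | 365 | 532 |
| D | 66 | 651 | 409 | 216 |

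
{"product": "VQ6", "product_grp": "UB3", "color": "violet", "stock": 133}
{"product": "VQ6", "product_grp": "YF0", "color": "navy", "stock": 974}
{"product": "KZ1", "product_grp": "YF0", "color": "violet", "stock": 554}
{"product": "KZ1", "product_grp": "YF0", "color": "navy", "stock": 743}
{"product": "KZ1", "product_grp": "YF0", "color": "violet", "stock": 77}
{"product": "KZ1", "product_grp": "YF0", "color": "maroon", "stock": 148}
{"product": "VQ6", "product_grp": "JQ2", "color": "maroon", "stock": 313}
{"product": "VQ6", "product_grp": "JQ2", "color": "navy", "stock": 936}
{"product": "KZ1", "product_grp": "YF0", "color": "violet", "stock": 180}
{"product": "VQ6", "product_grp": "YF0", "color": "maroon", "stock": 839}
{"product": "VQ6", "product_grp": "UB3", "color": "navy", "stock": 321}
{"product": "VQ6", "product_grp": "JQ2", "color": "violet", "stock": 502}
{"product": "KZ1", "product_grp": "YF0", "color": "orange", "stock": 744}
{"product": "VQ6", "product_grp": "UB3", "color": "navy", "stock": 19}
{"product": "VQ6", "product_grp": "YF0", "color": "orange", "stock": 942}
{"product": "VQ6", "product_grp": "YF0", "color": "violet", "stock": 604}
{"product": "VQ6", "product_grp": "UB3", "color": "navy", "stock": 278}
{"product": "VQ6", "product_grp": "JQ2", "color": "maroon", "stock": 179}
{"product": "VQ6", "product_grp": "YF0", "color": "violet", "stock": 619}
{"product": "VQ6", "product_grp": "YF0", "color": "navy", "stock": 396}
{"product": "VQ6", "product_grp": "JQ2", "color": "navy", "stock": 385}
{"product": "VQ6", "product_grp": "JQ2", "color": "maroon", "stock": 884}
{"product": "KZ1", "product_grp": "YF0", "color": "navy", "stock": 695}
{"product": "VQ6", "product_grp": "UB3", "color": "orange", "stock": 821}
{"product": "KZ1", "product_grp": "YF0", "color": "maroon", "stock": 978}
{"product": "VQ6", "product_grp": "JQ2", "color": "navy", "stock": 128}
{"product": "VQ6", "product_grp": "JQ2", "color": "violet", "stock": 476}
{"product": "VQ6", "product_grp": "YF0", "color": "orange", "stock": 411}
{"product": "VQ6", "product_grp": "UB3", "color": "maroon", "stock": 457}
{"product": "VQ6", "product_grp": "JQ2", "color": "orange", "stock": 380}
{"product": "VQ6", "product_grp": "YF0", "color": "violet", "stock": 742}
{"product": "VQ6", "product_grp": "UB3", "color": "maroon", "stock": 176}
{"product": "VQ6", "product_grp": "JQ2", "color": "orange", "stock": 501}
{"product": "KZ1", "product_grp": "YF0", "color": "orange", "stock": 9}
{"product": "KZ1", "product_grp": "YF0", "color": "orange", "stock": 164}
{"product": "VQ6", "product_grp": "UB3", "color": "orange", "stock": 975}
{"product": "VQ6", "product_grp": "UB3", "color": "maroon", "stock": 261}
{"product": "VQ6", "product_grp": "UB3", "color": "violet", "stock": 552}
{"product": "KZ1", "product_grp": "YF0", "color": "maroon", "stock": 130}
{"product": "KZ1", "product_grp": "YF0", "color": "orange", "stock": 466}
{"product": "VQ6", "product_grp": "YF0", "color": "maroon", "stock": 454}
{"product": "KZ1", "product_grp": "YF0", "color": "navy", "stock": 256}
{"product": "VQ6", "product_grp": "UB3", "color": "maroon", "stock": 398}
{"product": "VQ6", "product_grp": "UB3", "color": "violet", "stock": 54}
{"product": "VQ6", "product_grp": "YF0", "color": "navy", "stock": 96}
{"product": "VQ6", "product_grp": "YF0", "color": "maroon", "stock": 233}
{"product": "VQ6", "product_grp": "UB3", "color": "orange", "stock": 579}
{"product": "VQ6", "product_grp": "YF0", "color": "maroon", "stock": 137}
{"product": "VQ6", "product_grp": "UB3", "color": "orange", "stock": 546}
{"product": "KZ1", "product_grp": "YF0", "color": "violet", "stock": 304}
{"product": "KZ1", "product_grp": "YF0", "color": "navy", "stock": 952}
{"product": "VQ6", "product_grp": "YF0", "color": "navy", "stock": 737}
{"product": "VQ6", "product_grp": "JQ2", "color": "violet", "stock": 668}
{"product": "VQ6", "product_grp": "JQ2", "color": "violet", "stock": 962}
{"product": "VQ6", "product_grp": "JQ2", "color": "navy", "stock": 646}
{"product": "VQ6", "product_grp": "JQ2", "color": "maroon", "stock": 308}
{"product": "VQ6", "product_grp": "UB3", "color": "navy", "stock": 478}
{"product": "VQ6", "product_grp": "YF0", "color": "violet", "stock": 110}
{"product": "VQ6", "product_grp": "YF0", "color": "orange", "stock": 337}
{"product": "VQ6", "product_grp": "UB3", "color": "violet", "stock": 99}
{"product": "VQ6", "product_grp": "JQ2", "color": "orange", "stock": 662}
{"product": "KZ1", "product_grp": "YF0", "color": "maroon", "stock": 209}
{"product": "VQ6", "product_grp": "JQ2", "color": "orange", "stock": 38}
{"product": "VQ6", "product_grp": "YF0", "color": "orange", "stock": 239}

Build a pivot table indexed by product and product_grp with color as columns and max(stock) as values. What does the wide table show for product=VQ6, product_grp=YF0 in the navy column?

974

Rows with product=VQ6, product_grp=YF0 and color=navy: stock values are 974, 396, 96, 737.
max(974, 396, 96, 737) = 974.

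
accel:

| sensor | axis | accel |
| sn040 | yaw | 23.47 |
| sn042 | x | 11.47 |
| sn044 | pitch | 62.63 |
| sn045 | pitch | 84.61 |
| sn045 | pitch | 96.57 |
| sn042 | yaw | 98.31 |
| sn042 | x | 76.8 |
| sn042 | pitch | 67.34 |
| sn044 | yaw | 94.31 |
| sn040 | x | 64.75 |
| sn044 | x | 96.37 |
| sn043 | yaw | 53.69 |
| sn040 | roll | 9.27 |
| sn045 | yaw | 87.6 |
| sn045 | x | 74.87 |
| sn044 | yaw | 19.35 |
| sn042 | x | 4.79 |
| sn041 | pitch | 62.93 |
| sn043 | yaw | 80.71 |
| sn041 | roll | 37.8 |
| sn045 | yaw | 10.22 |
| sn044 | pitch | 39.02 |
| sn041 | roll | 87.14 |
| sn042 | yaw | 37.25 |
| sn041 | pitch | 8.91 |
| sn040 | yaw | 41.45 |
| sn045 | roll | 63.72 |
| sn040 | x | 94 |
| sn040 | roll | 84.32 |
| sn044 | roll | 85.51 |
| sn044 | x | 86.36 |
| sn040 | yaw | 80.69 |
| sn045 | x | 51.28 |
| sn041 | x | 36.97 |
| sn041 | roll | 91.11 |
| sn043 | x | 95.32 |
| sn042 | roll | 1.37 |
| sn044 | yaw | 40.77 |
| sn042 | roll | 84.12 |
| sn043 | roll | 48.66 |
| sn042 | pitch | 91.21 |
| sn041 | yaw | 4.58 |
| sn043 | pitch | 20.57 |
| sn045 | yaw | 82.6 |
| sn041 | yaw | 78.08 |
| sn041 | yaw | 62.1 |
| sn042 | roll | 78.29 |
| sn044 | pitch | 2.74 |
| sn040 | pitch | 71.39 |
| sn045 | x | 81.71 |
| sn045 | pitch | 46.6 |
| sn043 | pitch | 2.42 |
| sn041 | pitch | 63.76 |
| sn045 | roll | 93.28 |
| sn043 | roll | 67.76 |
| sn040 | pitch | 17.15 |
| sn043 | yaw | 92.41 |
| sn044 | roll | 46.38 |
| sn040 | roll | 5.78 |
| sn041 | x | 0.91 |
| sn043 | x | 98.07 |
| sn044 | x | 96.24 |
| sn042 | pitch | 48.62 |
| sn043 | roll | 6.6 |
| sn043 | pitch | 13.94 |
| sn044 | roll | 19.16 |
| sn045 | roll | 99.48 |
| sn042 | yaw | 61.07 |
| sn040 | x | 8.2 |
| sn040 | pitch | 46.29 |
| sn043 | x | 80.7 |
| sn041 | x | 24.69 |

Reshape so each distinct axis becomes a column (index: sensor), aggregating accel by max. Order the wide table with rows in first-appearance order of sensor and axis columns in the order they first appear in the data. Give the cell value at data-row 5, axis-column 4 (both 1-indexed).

With rows in first-appearance order of sensor, row 5 is sensor=sn043. axis columns in first-appearance order: yaw, x, pitch, roll; column 4 is roll.
Long rows with sensor=sn043, axis=roll: max(48.66, 67.76, 6.6) = 67.76.

67.76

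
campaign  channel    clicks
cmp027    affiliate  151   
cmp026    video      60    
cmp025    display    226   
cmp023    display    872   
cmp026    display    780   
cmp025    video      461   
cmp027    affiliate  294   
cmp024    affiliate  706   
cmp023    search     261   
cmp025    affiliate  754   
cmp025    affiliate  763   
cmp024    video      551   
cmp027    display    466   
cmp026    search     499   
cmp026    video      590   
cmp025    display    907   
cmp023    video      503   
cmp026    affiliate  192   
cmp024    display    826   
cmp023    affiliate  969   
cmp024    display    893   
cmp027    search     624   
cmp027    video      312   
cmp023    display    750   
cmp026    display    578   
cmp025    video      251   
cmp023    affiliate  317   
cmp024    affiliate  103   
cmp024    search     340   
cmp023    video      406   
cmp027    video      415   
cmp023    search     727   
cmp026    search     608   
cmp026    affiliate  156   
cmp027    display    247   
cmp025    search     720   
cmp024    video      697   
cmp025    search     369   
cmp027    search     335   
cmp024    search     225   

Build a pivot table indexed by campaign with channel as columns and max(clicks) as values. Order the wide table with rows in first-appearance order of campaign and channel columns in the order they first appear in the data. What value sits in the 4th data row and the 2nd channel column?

503

With rows in first-appearance order of campaign, row 4 is campaign=cmp023. channel columns in first-appearance order: affiliate, video, display, search; column 2 is video.
Long rows with campaign=cmp023, channel=video: max(503, 406) = 503.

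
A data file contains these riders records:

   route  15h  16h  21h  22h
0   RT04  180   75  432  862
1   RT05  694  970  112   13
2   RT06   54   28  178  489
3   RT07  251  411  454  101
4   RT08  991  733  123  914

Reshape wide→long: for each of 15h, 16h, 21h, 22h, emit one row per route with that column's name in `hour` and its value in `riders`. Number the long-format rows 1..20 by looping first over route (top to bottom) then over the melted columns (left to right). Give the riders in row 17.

20 rows total (5 × 4). Row 17: index ⌊(17-1)/4⌋ = 4 into route → RT08; (17-1) mod 4 = 0 into the melted columns → 15h.
So row 17 is (RT08, 15h, 991); riders = 991.

991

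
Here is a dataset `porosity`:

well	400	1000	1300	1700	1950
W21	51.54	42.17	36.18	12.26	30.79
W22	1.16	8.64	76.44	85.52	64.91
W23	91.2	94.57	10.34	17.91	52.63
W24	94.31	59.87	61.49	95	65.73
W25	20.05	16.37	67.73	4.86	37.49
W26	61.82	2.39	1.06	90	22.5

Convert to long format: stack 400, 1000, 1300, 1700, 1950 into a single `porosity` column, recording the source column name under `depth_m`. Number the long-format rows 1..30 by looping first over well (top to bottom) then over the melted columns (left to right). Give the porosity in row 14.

30 rows total (6 × 5). Row 14: index ⌊(14-1)/5⌋ = 2 into well → W23; (14-1) mod 5 = 3 into the melted columns → 1700.
So row 14 is (W23, 1700, 17.91); porosity = 17.91.

17.91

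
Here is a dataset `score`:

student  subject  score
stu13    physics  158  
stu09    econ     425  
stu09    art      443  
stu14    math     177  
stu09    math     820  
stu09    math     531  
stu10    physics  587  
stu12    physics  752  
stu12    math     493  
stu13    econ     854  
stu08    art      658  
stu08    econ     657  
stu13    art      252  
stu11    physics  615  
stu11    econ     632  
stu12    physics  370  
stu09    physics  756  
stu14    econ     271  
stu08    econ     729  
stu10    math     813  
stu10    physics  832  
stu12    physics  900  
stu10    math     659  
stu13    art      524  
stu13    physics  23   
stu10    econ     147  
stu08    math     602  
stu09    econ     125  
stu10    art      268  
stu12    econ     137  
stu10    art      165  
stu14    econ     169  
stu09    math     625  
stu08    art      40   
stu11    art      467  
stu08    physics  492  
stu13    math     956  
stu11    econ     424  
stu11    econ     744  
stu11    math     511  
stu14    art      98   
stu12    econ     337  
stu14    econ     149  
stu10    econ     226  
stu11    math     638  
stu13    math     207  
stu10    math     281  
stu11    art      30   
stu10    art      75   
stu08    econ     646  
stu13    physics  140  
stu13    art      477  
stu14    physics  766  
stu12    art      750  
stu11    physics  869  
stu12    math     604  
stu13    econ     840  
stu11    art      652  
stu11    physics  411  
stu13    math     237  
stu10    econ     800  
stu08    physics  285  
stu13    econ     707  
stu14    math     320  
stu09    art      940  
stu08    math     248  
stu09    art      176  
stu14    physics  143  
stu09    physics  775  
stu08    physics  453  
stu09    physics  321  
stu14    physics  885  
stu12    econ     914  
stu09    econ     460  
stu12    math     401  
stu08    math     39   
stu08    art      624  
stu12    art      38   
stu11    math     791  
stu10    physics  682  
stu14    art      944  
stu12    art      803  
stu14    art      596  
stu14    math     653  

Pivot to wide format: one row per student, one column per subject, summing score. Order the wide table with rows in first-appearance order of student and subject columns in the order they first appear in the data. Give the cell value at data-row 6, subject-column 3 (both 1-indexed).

With rows in first-appearance order of student, row 6 is student=stu08. subject columns in first-appearance order: physics, econ, art, math; column 3 is art.
Long rows with student=stu08, subject=art: 658 + 40 + 624 = 1322.

1322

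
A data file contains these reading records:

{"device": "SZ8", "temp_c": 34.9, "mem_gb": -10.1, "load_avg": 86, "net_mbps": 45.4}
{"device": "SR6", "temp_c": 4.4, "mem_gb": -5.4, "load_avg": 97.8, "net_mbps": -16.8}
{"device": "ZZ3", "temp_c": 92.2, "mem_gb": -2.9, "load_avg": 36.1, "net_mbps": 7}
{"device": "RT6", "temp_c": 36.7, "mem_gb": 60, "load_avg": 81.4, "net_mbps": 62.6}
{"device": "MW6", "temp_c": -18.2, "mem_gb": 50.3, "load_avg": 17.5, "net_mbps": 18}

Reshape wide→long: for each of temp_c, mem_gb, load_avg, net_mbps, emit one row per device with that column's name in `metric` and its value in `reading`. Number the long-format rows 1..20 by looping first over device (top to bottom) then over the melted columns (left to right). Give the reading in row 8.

-16.8

20 rows total (5 × 4). Row 8: index ⌊(8-1)/4⌋ = 1 into device → SR6; (8-1) mod 4 = 3 into the melted columns → net_mbps.
So row 8 is (SR6, net_mbps, -16.8); reading = -16.8.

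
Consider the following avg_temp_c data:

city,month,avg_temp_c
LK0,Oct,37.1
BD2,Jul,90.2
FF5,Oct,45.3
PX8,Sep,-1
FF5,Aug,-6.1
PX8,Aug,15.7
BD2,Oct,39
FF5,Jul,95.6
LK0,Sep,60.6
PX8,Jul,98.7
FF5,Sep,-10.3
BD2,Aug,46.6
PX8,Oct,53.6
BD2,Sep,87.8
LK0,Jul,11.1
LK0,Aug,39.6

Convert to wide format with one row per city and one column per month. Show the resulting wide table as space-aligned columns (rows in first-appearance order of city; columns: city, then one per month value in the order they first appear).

city  Oct   Jul   Sep    Aug 
LK0   37.1  11.1  60.6   39.6
BD2   39    90.2  87.8   46.6
FF5   45.3  95.6  -10.3  -6.1
PX8   53.6  98.7  -1     15.7

Columns: city plus the 4 distinct month values (Oct, Jul, Sep, Aug).
For example, row LK0 column Oct takes avg_temp_c=37.1 from the long row (LK0, Oct).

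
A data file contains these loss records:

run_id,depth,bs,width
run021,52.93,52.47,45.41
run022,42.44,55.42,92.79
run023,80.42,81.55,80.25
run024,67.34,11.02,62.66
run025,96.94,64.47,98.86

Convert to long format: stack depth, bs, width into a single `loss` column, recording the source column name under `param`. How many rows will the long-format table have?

15

5 run_id values × 3 melted columns = 15 rows.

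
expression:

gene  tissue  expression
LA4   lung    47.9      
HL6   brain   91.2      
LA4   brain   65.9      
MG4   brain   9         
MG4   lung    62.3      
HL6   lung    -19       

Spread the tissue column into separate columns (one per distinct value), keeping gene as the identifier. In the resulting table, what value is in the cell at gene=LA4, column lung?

Wide layout: rows indexed by gene, columns are the 2 distinct tissue values (lung, brain).
Cell (gene=LA4, tissue=lung) draws from the long row where gene=LA4 and tissue=lung, which has expression=47.9.

47.9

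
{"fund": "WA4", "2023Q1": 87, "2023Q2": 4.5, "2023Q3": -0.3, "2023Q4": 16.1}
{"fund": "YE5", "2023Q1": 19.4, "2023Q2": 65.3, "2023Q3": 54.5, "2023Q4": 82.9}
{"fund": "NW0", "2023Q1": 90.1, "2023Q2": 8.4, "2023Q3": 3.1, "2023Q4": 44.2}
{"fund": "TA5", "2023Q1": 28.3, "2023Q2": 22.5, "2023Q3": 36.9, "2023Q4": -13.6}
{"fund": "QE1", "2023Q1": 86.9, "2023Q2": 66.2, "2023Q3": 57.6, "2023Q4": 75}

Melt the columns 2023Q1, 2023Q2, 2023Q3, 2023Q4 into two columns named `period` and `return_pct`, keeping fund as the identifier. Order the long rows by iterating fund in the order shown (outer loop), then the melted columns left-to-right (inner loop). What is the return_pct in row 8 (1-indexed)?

20 rows total (5 × 4). Row 8: index ⌊(8-1)/4⌋ = 1 into fund → YE5; (8-1) mod 4 = 3 into the melted columns → 2023Q4.
So row 8 is (YE5, 2023Q4, 82.9); return_pct = 82.9.

82.9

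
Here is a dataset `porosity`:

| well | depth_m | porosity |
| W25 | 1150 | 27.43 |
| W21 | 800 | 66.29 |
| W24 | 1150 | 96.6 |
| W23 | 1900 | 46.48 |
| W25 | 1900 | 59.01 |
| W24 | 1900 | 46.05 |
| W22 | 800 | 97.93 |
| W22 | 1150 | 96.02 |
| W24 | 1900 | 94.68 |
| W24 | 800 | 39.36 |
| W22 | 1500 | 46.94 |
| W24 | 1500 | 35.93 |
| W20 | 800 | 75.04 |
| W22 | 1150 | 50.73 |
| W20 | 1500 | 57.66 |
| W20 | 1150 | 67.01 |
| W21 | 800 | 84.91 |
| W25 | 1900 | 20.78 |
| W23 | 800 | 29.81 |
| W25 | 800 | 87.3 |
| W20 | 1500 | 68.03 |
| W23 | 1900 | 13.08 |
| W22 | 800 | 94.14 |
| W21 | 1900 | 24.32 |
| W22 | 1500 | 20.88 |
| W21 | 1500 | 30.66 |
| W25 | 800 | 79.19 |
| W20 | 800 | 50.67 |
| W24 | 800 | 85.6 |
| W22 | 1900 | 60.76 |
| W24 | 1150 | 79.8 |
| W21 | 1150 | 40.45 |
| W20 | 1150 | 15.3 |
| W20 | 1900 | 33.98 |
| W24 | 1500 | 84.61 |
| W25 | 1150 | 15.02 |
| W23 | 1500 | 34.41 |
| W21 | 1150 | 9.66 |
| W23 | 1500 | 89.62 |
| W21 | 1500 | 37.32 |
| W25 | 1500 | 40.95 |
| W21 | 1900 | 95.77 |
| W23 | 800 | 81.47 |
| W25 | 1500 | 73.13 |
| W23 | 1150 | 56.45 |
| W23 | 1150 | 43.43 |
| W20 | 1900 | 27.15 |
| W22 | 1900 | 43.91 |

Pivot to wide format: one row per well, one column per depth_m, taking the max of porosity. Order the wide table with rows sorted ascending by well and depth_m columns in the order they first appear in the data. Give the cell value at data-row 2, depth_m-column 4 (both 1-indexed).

With rows sorted ascending by well, row 2 is well=W21. depth_m columns in first-appearance order: 1150, 800, 1900, 1500; column 4 is 1500.
Long rows with well=W21, depth_m=1500: max(30.66, 37.32) = 37.32.

37.32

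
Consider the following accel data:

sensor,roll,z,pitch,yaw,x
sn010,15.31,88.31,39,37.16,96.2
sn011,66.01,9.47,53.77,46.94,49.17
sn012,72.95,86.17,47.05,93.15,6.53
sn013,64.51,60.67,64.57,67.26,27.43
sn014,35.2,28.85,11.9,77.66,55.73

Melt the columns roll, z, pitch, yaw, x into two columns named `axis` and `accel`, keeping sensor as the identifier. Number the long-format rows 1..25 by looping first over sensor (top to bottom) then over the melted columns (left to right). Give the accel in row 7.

9.47

25 rows total (5 × 5). Row 7: index ⌊(7-1)/5⌋ = 1 into sensor → sn011; (7-1) mod 5 = 1 into the melted columns → z.
So row 7 is (sn011, z, 9.47); accel = 9.47.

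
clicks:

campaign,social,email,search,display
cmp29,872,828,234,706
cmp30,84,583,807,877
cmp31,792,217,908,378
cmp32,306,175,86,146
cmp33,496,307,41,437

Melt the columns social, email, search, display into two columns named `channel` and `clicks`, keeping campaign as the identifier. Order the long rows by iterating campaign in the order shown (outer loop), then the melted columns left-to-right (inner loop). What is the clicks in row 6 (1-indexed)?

20 rows total (5 × 4). Row 6: index ⌊(6-1)/4⌋ = 1 into campaign → cmp30; (6-1) mod 4 = 1 into the melted columns → email.
So row 6 is (cmp30, email, 583); clicks = 583.

583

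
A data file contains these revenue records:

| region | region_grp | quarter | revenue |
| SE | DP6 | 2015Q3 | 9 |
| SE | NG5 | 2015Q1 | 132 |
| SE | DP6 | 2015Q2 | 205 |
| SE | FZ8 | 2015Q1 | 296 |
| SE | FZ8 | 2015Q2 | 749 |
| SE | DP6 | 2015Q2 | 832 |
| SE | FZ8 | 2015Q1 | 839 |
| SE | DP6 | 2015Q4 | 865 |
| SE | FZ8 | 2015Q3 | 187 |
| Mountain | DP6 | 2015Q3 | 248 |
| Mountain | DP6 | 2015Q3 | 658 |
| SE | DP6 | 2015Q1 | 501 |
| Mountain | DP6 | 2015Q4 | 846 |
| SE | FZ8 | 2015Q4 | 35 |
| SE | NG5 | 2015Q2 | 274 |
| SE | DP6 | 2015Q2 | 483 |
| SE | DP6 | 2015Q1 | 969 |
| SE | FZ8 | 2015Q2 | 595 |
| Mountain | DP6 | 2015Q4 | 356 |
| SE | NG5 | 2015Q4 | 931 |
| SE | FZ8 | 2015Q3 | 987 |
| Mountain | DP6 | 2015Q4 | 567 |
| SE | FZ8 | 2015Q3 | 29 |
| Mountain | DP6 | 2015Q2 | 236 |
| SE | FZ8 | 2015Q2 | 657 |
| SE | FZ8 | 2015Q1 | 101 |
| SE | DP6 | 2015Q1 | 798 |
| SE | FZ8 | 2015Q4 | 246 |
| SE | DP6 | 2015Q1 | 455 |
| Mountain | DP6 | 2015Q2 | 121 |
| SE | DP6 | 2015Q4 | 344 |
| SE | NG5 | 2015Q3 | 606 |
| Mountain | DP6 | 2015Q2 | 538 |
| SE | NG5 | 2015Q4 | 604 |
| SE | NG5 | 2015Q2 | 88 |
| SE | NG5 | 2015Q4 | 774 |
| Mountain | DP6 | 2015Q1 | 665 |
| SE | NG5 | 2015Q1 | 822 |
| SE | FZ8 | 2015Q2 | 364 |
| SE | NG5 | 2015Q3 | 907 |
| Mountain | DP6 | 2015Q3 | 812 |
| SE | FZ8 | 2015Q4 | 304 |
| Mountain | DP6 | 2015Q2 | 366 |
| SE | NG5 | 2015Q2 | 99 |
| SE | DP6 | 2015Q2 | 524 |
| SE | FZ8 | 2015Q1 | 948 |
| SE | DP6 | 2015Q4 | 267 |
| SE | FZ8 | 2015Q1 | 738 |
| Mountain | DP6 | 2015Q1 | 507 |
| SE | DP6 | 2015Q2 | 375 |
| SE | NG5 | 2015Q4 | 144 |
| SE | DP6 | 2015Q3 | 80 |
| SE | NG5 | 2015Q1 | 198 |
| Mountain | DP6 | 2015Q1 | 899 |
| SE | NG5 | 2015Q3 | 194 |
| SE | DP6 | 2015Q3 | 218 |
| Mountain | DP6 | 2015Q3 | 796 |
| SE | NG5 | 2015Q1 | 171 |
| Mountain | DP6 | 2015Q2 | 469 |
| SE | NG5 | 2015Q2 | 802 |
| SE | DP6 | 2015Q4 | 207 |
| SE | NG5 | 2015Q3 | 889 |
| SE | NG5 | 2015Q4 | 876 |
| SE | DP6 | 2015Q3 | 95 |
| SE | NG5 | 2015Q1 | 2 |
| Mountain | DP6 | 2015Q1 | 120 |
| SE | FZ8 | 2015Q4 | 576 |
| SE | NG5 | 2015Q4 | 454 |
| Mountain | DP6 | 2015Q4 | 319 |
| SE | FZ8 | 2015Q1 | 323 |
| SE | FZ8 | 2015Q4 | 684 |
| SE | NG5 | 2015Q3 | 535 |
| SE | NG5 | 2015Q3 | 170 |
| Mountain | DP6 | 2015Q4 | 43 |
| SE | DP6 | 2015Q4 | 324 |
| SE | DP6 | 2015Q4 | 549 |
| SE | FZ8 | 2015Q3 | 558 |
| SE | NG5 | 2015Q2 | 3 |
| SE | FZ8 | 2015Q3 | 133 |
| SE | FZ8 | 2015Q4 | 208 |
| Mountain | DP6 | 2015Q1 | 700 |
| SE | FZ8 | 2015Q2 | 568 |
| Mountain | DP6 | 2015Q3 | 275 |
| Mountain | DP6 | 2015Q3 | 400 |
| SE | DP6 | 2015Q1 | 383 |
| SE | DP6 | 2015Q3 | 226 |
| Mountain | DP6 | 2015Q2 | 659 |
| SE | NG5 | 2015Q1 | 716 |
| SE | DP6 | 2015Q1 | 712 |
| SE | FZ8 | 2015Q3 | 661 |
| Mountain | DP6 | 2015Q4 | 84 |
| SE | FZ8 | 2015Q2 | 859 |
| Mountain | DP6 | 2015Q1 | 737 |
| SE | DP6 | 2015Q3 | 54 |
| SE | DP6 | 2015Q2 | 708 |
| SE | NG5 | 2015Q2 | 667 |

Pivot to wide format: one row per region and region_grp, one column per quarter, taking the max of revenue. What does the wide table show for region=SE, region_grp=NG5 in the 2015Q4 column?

931

Rows with region=SE, region_grp=NG5 and quarter=2015Q4: revenue values are 931, 604, 774, 144, 876, 454.
max(931, 604, 774, 144, 876, 454) = 931.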